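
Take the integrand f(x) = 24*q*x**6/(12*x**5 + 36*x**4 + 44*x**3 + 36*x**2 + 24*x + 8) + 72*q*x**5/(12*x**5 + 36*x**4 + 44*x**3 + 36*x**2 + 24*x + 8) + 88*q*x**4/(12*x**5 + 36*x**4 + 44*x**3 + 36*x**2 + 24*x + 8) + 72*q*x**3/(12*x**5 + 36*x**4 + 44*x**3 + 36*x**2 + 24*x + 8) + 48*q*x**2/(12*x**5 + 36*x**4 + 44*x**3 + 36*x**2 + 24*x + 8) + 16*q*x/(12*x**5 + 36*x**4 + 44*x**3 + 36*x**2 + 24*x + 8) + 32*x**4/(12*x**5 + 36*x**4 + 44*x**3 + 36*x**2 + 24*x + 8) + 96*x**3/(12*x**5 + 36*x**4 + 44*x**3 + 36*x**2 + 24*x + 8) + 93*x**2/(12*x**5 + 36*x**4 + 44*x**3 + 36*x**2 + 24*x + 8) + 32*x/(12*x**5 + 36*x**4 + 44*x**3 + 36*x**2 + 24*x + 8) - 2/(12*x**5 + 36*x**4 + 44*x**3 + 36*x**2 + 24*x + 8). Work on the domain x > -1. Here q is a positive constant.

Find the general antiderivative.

The integrand splits into summands that can be handled one at a time.
Check: d/dx[(24*q*x**4 + 48*q*x**3 + 24*q*x**2 + 32*x**2*log(3*x**2/2 + 1) + 64*x*log(3*x**2/2 + 1) + 32*log(3*x**2/2 + 1) + 3)/(24*x**2 + 48*x + 24)] = (24*q*x**6 + 72*q*x**5 + 88*q*x**4 + 72*q*x**3 + 48*q*x**2 + 16*q*x + 32*x**4 + 96*x**3 + 93*x**2 + 32*x - 2)/(12*x**5 + 36*x**4 + 44*x**3 + 36*x**2 + 24*x + 8), which equals f(x).

F(x) = (24*q*x**4 + 48*q*x**3 + 24*q*x**2 + 32*x**2*log(3*x**2/2 + 1) + 64*x*log(3*x**2/2 + 1) + 32*log(3*x**2/2 + 1) + 3)/(24*x**2 + 48*x + 24) + C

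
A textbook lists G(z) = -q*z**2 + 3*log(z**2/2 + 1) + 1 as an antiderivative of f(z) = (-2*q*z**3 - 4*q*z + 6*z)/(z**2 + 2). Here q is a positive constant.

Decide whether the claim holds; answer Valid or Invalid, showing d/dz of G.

Valid. The derivative of G reproduces f.

d/dz[G] = (-2*q*z**3 - 4*q*z + 6*z)/(z**2 + 2)
This equals f(z) exactly, so the claim holds.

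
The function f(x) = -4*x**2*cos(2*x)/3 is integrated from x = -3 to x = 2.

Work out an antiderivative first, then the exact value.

Check any antiderivative F(x) by computing F'(x) and comparing it with f(x).
F(x) = -2*x**2*sin(2*x)/3 - 2*x*cos(2*x)/3 + sin(2*x)/3 is an antiderivative of f.
Check: d/dx[-2*x**2*sin(2*x)/3 - 2*x*cos(2*x)/3 + sin(2*x)/3] = -4*x**2*cos(2*x)/3 = f(x).
F(2) = -4*cos(4)/3 - 7*sin(4)/3; F(-3) = 17*sin(6)/3 + 2*cos(6).
Integral = F(2) - F(-3) = -2*cos(6) - 4*cos(4)/3 - 17*sin(6)/3 - 7*sin(4)/3.

Antiderivative: F(x) = -2*x**2*sin(2*x)/3 - 2*x*cos(2*x)/3 + sin(2*x)/3; value = -2*cos(6) - 4*cos(4)/3 - 17*sin(6)/3 - 7*sin(4)/3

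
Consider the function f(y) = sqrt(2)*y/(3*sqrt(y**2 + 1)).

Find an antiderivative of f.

f matches the chain-rule pattern g'(h)*h' with inner function h(y) = 2*y**2 + 2; substituting u = h(y) collapses the integral.
Check: d/dy[sqrt(2)*sqrt(y**2 + 1)/3] = sqrt(2)*y/(3*sqrt(y**2 + 1)) = f(y).

An antiderivative is F(y) = sqrt(2)*sqrt(y**2 + 1)/3.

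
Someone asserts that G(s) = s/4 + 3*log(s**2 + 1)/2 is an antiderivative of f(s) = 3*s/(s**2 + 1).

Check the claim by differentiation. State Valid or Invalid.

Invalid: d/ds[G] - f = 1/4, which is not 0.

d/ds[G] = (s**2 + 12*s + 1)/(4*s**2 + 4)
d/ds[G] - f(s) = 1/4 != 0.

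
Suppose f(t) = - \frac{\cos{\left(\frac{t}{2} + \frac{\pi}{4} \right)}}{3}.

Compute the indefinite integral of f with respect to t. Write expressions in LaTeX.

An antiderivative F(t) passes only if d/dt[F] lands on f(t) exactly.
Check: d/dt[- \frac{2 \sin{\left(\frac{t}{2} + \frac{\pi}{4} \right)}}{3}] = - \frac{\cos{\left(\frac{t}{2} + \frac{\pi}{4} \right)}}{3} = f(t).

F(t) = - \frac{2 \sin{\left(\frac{t}{2} + \frac{\pi}{4} \right)}}{3} + C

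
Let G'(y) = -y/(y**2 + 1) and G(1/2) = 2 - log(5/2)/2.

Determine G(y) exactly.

The substitution u = 2*y**2 + 2 works: G'(y) is exactly (dG/du)*(du/dy) for that inner function.
A general antiderivative is -log(2*y**2 + 2)/2 + C.
The condition gives C = 2 - log(5/2)/2 - (-log(5/2)/2) = 2.
So G(y) = (4 - log(2*y**2 + 2))/2.
Check: d/dy[(4 - log(2*y**2 + 2))/2] = -y/(y**2 + 1) = G'(y).

G(y) = (4 - log(2*y**2 + 2))/2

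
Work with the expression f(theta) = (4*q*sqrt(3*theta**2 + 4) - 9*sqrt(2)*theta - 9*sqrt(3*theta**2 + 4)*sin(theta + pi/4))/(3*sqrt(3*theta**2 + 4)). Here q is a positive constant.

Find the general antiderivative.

F(theta) = 4*q*theta/3 - 2*sqrt(3*theta**2/2 + 2) + 3*cos(theta + pi/4) + C

An antiderivative F(theta) passes only if d/dtheta[F] lands on f(theta) exactly.
Check: d/dtheta[4*q*theta/3 - 2*sqrt(3*theta**2/2 + 2) + 3*cos(theta + pi/4)] = (4*q*sqrt(3*theta**2 + 4) - 9*sqrt(2)*theta - 9*sqrt(3*theta**2 + 4)*sin(theta + pi/4))/(3*sqrt(3*theta**2 + 4)) = f(theta).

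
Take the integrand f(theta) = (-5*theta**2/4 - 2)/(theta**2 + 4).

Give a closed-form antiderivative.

An antiderivative is F(theta) = (-5*theta + 6*atan(theta/2))/4.

Check any antiderivative F(theta) by computing F'(theta) and comparing it with f(theta).
Check: d/dtheta[(-5*theta + 6*atan(theta/2))/4] = (-5*theta**2 - 8)/(4*theta**2 + 16), which equals f(theta).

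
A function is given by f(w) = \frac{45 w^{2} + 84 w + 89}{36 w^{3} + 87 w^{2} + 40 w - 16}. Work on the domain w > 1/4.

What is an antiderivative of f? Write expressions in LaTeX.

An antiderivative is F(w) = \frac{5 \log{\left(2 w - \frac{1}{2} \right)}}{4} + \frac{3}{3 w + 4}.

Differentiate the proposed F(w) back; it has to land on f(w) exactly.
Check: d/dw[\frac{5 \log{\left(2 w - \frac{1}{2} \right)}}{4} + \frac{3}{3 w + 4}] = \frac{45 w^{2} + 84 w + 89}{36 w^{3} + 87 w^{2} + 40 w - 16} = f(w).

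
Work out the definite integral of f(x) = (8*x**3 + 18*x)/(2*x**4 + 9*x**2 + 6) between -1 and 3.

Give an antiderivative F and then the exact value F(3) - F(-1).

The substitution u = 2*x**4/3 + 3*x**2 + 2 works: f is exactly (dF/du)*(du/dx) for that inner function.
F(x) = log(2*x**4/3 + 3*x**2 + 2) is an antiderivative of f.
Check: d/dx[log(2*x**4/3 + 3*x**2 + 2)] = (8*x**3 + 18*x)/(2*x**4 + 9*x**2 + 6) = f(x).
F(3) = log(83); F(-1) = log(17/3).
Integral = F(3) - F(-1) = -log(17/3) + log(83).

Antiderivative: F(x) = log(2*x**4/3 + 3*x**2 + 2); value = -log(17/3) + log(83)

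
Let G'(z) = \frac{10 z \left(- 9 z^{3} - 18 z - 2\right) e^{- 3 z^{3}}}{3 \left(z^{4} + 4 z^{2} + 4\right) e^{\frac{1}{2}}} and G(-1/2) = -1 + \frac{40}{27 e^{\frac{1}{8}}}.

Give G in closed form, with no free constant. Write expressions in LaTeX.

G(z) = - \frac{3 z^{2} + 6 - \frac{10 e^{- 3 z^{3}}}{e^{\frac{1}{2}}}}{3 \left(z^{2} + 2\right)}

G'(z) has the shape u'v + uv' for u = \frac{10}{3 \left(z^{2} + 2\right)} and v = e^{- 3 z^{3} - \frac{1}{2}} — it is the derivative of the product u*v.
A general antiderivative is \frac{10 e^{- 3 z^{3} - \frac{1}{2}}}{3 \left(z^{2} + 2\right)} + C.
The condition gives C = -1 + \frac{40}{27 e^{\frac{1}{8}}} - (\frac{40}{27 e^{\frac{1}{8}}}) = -1.
So G(z) = - \frac{3 z^{2} + 6 - \frac{10 e^{- 3 z^{3}}}{e^{\frac{1}{2}}}}{3 \left(z^{2} + 2\right)}.
Check: d/dz[- \frac{3 z^{2} + 6 - \frac{10 e^{- 3 z^{3}}}{e^{\frac{1}{2}}}}{3 \left(z^{2} + 2\right)}] = \frac{- 90 z^{4} e^{\frac{1}{2}} - 180 z^{2} e^{\frac{1}{2}} - 20 z e^{\frac{1}{2}}}{3 e z^{4} e^{3 z^{3}} + 12 e z^{2} e^{3 z^{3}} + 12 e e^{3 z^{3}}}, which equals G'(z).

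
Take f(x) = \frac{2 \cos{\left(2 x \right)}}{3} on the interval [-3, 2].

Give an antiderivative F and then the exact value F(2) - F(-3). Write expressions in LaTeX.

Antiderivative: F(x) = \frac{\sin{\left(2 x \right)}}{3}; value = \frac{\sin{\left(4 \right)}}{3} + \frac{\sin{\left(6 \right)}}{3}

Whatever form F(x) takes, F'(x) = f(x) is non-negotiable.
F(x) = \frac{\sin{\left(2 x \right)}}{3} is an antiderivative of f.
Check: d/dx[\frac{\sin{\left(2 x \right)}}{3}] = \frac{2 \cos{\left(2 x \right)}}{3} = f(x).
F(2) = \frac{\sin{\left(4 \right)}}{3}; F(-3) = - \frac{\sin{\left(6 \right)}}{3}.
Integral = F(2) - F(-3) = \frac{\sin{\left(4 \right)}}{3} + \frac{\sin{\left(6 \right)}}{3}.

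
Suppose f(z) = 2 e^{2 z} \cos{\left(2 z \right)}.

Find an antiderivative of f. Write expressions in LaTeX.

An antiderivative is F(z) = \frac{\left(\sin{\left(2 z \right)} + \cos{\left(2 z \right)}\right) e^{2 z}}{2}.

Any candidate F(z) must reproduce f(z) exactly when differentiated.
Check: d/dz[\frac{\left(\sin{\left(2 z \right)} + \cos{\left(2 z \right)}\right) e^{2 z}}{2}] = 2 e^{2 z} \cos{\left(2 z \right)} = f(z).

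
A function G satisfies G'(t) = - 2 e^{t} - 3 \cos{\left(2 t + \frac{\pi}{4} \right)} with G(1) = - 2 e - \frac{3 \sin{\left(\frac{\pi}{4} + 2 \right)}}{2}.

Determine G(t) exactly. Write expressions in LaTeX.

The integrand splits into summands that can be handled one at a time.
A general antiderivative is - 2 e^{t} - \frac{3 \sin{\left(2 t + \frac{\pi}{4} \right)}}{2} + C.
The condition gives C = - 2 e - \frac{3 \sin{\left(\frac{\pi}{4} + 2 \right)}}{2} - (- 2 e - \frac{3 \sin{\left(\frac{\pi}{4} + 2 \right)}}{2}) = 0.
So G(t) = - 2 e^{t} - \frac{3 \sin{\left(2 t + \frac{\pi}{4} \right)}}{2}.
Check: d/dt[- 2 e^{t} - \frac{3 \sin{\left(2 t + \frac{\pi}{4} \right)}}{2}] = - 2 e^{t} - 3 \cos{\left(2 t + \frac{\pi}{4} \right)} = G'(t).

G(t) = - 2 e^{t} - \frac{3 \sin{\left(2 t + \frac{\pi}{4} \right)}}{2}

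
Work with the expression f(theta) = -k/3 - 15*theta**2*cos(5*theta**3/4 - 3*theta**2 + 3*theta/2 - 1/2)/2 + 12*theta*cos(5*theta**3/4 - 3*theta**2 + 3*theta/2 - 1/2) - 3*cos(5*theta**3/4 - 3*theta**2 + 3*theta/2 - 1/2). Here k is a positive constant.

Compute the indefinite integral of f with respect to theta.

Integrate term by term and add the pieces.
Check: d/dtheta[-k*theta/3 - 2*sin(5*theta**3/4 - 3*theta**2 + 3*theta/2 - 1/2)] = -k/3 - 15*theta**2*cos(5*theta**3/4 - 3*theta**2 + 3*theta/2 - 1/2)/2 + 12*theta*cos(5*theta**3/4 - 3*theta**2 + 3*theta/2 - 1/2) - 3*cos(5*theta**3/4 - 3*theta**2 + 3*theta/2 - 1/2) = f(theta).

F(theta) = -k*theta/3 - 2*sin(5*theta**3/4 - 3*theta**2 + 3*theta/2 - 1/2) + C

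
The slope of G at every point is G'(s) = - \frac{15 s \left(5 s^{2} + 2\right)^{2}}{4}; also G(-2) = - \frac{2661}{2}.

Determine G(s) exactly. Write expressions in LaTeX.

G(s) = - \frac{125 s^{6} + 150 s^{4} + 60 s^{2} + 4}{8}

The substitution u = \frac{5 s^{2}}{2} + 1 works: G'(s) is exactly (dG/du)*(du/ds) for that inner function.
A general antiderivative is - \left(\frac{5 s^{2}}{2} + 1\right)^{3} + C.
The condition gives C = - \frac{2661}{2} - (-1331) = \frac{1}{2}.
So G(s) = - \frac{125 s^{6} + 150 s^{4} + 60 s^{2} + 4}{8}.
Check: d/ds[- \frac{125 s^{6} + 150 s^{4} + 60 s^{2} + 4}{8}] = - \frac{375 s^{5}}{4} - 75 s^{3} - 15 s, which equals G'(s).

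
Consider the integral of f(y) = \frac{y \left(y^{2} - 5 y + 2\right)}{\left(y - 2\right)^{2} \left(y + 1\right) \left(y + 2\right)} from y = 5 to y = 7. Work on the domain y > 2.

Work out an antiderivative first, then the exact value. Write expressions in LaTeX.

The denominator factors as \left(y - 2\right)^{2} \left(y + 1\right) \left(y + 2\right); partial fractions split f into directly integrable pieces: \frac{2}{y + 2} - \frac{8}{9 \left(y + 1\right)} - \frac{1}{9 \left(y - 2\right)} - \frac{2}{3 \left(y - 2\right)^{2}}.
F(y) = - \frac{\log{\left(y - 2 \right)}}{9} - \frac{8 \log{\left(y + 1 \right)}}{9} + 2 \log{\left(y + 2 \right)} + \frac{2}{3 y - 6} is an antiderivative of f.
Check: d/dy[- \frac{\log{\left(y - 2 \right)}}{9} - \frac{8 \log{\left(y + 1 \right)}}{9} + 2 \log{\left(y + 2 \right)} + \frac{2}{3 y - 6}] = \frac{y^{3} - 5 y^{2} + 2 y}{y^{4} - y^{3} - 6 y^{2} + 4 y + 8}, which equals f(y).
F(7) = - \frac{8 \log{\left(8 \right)}}{9} - \frac{\log{\left(5 \right)}}{9} + \frac{2}{15} + 2 \log{\left(9 \right)}; F(5) = - \frac{8 \log{\left(6 \right)}}{9} - \frac{\log{\left(3 \right)}}{9} + \frac{2}{9} + 2 \log{\left(7 \right)}.
Integral = F(7) - F(5) = - 2 \log{\left(7 \right)} - \frac{8 \log{\left(8 \right)}}{9} - \frac{\log{\left(5 \right)}}{9} - \frac{4}{45} + \frac{\log{\left(3 \right)}}{9} + \frac{8 \log{\left(6 \right)}}{9} + 2 \log{\left(9 \right)}.

Antiderivative: F(y) = - \frac{\log{\left(y - 2 \right)}}{9} - \frac{8 \log{\left(y + 1 \right)}}{9} + 2 \log{\left(y + 2 \right)} + \frac{2}{3 y - 6}; value = - 2 \log{\left(7 \right)} - \frac{8 \log{\left(8 \right)}}{9} - \frac{\log{\left(5 \right)}}{9} - \frac{4}{45} + \frac{\log{\left(3 \right)}}{9} + \frac{8 \log{\left(6 \right)}}{9} + 2 \log{\left(9 \right)}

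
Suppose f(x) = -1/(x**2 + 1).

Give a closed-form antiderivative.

An antiderivative is F(x) = -atan(x).

Any candidate F(x) must reproduce f(x) exactly when differentiated.
Check: d/dx[-atan(x)] = -1/(x**2 + 1) = f(x).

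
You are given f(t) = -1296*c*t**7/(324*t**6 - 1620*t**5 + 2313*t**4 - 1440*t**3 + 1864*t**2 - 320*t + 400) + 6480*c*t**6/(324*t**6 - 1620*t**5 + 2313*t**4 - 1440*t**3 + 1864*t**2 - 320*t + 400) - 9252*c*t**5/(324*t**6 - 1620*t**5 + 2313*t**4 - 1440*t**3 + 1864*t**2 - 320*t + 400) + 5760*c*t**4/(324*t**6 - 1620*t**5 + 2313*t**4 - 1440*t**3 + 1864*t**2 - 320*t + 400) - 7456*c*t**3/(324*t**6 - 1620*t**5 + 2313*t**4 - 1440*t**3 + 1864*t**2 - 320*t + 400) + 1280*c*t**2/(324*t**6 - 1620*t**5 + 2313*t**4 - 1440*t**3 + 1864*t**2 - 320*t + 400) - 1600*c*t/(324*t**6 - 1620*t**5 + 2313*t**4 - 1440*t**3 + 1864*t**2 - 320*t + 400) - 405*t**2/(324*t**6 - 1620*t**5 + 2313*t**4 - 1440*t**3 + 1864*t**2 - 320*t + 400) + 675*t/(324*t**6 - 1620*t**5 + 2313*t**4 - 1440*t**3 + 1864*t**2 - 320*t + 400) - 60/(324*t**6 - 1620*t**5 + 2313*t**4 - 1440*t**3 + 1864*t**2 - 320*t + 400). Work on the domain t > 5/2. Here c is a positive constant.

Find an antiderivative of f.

The integrand splits into summands that can be handled one at a time.
Check: d/dt[(-4*c*t**2*(2*t - 5)*(9*t**2 + 4) + 15)/(2*(2*t - 5)*(9*t**2 + 4))] = (-1296*c*t**7 + 6480*c*t**6 - 9252*c*t**5 + 5760*c*t**4 - 7456*c*t**3 + 1280*c*t**2 - 1600*c*t - 405*t**2 + 675*t - 60)/(324*t**6 - 1620*t**5 + 2313*t**4 - 1440*t**3 + 1864*t**2 - 320*t + 400), which equals f(t).

An antiderivative is F(t) = (-4*c*t**2*(2*t - 5)*(9*t**2 + 4) + 15)/(2*(2*t - 5)*(9*t**2 + 4)).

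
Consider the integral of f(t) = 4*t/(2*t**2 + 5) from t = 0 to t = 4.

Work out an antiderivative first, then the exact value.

The substitution u = 2*t**2 + 5 works: f is exactly (dF/du)*(du/dt) for that inner function.
F(t) = log(2*t**2 + 5) is an antiderivative of f.
Check: d/dt[log(2*t**2 + 5)] = 4*t/(2*t**2 + 5) = f(t).
F(4) = log(37); F(0) = log(5).
Integral = F(4) - F(0) = -log(5) + log(37).

Antiderivative: F(t) = log(2*t**2 + 5); value = -log(5) + log(37)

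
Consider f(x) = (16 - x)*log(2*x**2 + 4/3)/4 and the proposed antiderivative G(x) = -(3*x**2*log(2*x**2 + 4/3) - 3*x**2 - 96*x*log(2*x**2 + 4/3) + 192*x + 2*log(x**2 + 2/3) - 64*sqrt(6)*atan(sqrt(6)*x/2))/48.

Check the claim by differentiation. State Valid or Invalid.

Invalid: d/dx[G] - f = x*log(x**2 + 2/3)/8 + x*log(2)/8 - 2*log(x**2 + 2/3) - 2*log(2), which is not 0.

d/dx[G] = -x*log(x**2 + 2/3)/8 - x*log(2)/8 + 2*log(x**2 + 2/3) + 2*log(2)
d/dx[G] - f(x) = x*log(x**2 + 2/3)/8 + x*log(2)/8 - 2*log(x**2 + 2/3) - 2*log(2) != 0.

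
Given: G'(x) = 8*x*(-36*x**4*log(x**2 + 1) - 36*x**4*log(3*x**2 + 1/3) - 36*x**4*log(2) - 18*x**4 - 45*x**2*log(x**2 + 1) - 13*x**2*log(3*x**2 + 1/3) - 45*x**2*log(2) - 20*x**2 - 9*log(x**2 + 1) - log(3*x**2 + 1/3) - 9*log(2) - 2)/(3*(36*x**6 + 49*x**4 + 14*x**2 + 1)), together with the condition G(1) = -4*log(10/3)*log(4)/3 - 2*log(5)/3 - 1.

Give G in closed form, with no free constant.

G(x) = -4*log(2*x**2 + 2)*log(3*x**2 + 1/3)/3 - 2*log(4*x**2 + 1)/3 - 1

Check a candidate G(x) by differentiating: d/dx[G] must match the given G'(x).
A general antiderivative is -4*log(2*x**2 + 2)*log(3*x**2 + 1/3)/3 - 2*log(4*x**2 + 1)/3 + C.
The condition gives C = -4*log(10/3)*log(4)/3 - 2*log(5)/3 - 1 - (-4*log(10/3)*log(4)/3 - 2*log(5)/3) = -1.
So G(x) = -4*log(2*x**2 + 2)*log(3*x**2 + 1/3)/3 - 2*log(4*x**2 + 1)/3 - 1.
Check: d/dx[-4*log(2*x**2 + 2)*log(3*x**2 + 1/3)/3 - 2*log(4*x**2 + 1)/3 - 1] = (-288*x**5*log(x**2 + 1) - 288*x**5*log(3*x**2 + 1/3) - 288*x**5*log(2) - 144*x**5 - 360*x**3*log(x**2 + 1) - 104*x**3*log(3*x**2 + 1/3) - 360*x**3*log(2) - 160*x**3 - 72*x*log(x**2 + 1) - 8*x*log(3*x**2 + 1/3) - 72*x*log(2) - 16*x)/(108*x**6 + 147*x**4 + 42*x**2 + 3), which equals G'(x).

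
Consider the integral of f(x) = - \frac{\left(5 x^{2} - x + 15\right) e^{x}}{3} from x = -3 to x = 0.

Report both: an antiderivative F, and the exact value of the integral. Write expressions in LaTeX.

f has the shape u'v + uv' for u = - \frac{5 x^{2}}{3} + \frac{11 x}{3} - \frac{26}{3} and v = e^{x} — it is the derivative of the product u*v.
F(x) = - \frac{5 x^{2} e^{x}}{3} + \frac{11 x e^{x}}{3} - \frac{26 e^{x}}{3} is an antiderivative of f.
Check: d/dx[- \frac{5 x^{2} e^{x}}{3} + \frac{11 x e^{x}}{3} - \frac{26 e^{x}}{3}] = - \frac{5 x^{2} e^{x}}{3} + \frac{x e^{x}}{3} - 5 e^{x}, which equals f(x).
F(0) = - \frac{26}{3}; F(-3) = - \frac{104}{3 e^{3}}.
Integral = F(0) - F(-3) = - \frac{26}{3} + \frac{104}{3 e^{3}}.

Antiderivative: F(x) = - \frac{5 x^{2} e^{x}}{3} + \frac{11 x e^{x}}{3} - \frac{26 e^{x}}{3}; value = - \frac{26}{3} + \frac{104}{3 e^{3}}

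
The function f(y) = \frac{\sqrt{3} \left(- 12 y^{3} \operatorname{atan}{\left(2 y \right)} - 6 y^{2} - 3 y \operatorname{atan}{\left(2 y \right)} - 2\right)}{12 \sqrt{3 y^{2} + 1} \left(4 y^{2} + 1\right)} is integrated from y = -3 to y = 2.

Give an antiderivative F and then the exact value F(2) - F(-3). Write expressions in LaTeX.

Recognize the product-rule pattern: f = u'v + uv' with u = - \frac{\sqrt{y^{2} + \frac{1}{3}}}{4}, v = \operatorname{atan}{\left(2 y \right)}, so integration by parts undoes it.
F(y) = - \frac{\sqrt{3} \sqrt{3 y^{2} + 1} \operatorname{atan}{\left(2 y \right)}}{12} is an antiderivative of f.
Check: d/dy[- \frac{\sqrt{3} \sqrt{3 y^{2} + 1} \operatorname{atan}{\left(2 y \right)}}{12}] = \frac{- 12 \sqrt{3} y^{3} \operatorname{atan}{\left(2 y \right)} - 6 \sqrt{3} y^{2} - 3 \sqrt{3} y \operatorname{atan}{\left(2 y \right)} - 2 \sqrt{3}}{48 y^{2} \sqrt{3 y^{2} + 1} + 12 \sqrt{3 y^{2} + 1}}, which equals f(y).
F(2) = - \frac{\sqrt{39} \operatorname{atan}{\left(4 \right)}}{12}; F(-3) = \frac{\sqrt{21} \operatorname{atan}{\left(6 \right)}}{6}.
Integral = F(2) - F(-3) = - \frac{\sqrt{21} \operatorname{atan}{\left(6 \right)}}{6} - \frac{\sqrt{39} \operatorname{atan}{\left(4 \right)}}{12}.

Antiderivative: F(y) = - \frac{\sqrt{3} \sqrt{3 y^{2} + 1} \operatorname{atan}{\left(2 y \right)}}{12}; value = - \frac{\sqrt{21} \operatorname{atan}{\left(6 \right)}}{6} - \frac{\sqrt{39} \operatorname{atan}{\left(4 \right)}}{12}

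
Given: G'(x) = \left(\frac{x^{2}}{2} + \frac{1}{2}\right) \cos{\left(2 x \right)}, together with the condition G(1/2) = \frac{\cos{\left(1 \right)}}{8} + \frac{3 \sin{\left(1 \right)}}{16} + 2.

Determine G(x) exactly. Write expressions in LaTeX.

G(x) = \frac{2 x^{2} \sin{\left(2 x \right)} + 2 x \cos{\left(2 x \right)} + \sin{\left(2 x \right)} + 16}{8}

Any candidate G(x) must reproduce the stated G'(x) exactly.
A general antiderivative is \frac{x^{2} \sin{\left(2 x \right)}}{4} + \frac{x \cos{\left(2 x \right)}}{4} + \frac{\sin{\left(2 x \right)}}{8} + C.
The condition gives C = \frac{\cos{\left(1 \right)}}{8} + \frac{3 \sin{\left(1 \right)}}{16} + 2 - (\frac{\cos{\left(1 \right)}}{8} + \frac{3 \sin{\left(1 \right)}}{16}) = 2.
So G(x) = \frac{2 x^{2} \sin{\left(2 x \right)} + 2 x \cos{\left(2 x \right)} + \sin{\left(2 x \right)} + 16}{8}.
Check: d/dx[\frac{2 x^{2} \sin{\left(2 x \right)} + 2 x \cos{\left(2 x \right)} + \sin{\left(2 x \right)} + 16}{8}] = \frac{x^{2} \cos{\left(2 x \right)}}{2} + \frac{\cos{\left(2 x \right)}}{2}, which equals G'(x).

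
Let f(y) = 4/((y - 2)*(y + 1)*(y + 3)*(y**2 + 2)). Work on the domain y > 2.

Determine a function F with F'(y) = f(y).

The denominator factors as (y - 2)*(y + 1)*(y + 3)*(y**2 + 2); partial fractions split f into directly integrable pieces: 2*(7*y - 10)/(99*(y**2 + 2)) + 2/(55*(y + 3)) - 2/(9*(y + 1)) + 2/(45*(y - 2)).
Check: d/dy[2*log(y - 2)/45 - 2*log(y + 1)/9 + 2*log(y + 3)/55 + 7*log(y**2 + 2)/99 - 10*sqrt(2)*atan(sqrt(2)*y/2)/99] = 4/(y**5 + 2*y**4 - 3*y**3 - 2*y**2 - 10*y - 12), which equals f(y).

An antiderivative is F(y) = 2*log(y - 2)/45 - 2*log(y + 1)/9 + 2*log(y + 3)/55 + 7*log(y**2 + 2)/99 - 10*sqrt(2)*atan(sqrt(2)*y/2)/99.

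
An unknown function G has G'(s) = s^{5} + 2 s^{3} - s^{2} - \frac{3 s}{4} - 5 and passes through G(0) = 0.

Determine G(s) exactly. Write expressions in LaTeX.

G(s) = \frac{s \left(4 s^{5} + 12 s^{3} - 8 s^{2} - 9 s - 120\right)}{24}

Integrate term by term and add the pieces.
A general antiderivative is \frac{s^{6}}{6} + \frac{s^{4}}{2} - \frac{s^{3}}{3} - \frac{3 s^{2}}{8} - 5 s + C.
The condition gives C = 0 - (0) = 0.
So G(s) = \frac{s \left(4 s^{5} + 12 s^{3} - 8 s^{2} - 9 s - 120\right)}{24}.
Check: d/ds[\frac{s \left(4 s^{5} + 12 s^{3} - 8 s^{2} - 9 s - 120\right)}{24}] = s^{5} + 2 s^{3} - s^{2} - \frac{3 s}{4} - 5 = G'(s).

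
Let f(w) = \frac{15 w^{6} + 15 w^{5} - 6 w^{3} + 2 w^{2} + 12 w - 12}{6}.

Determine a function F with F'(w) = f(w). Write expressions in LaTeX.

An antiderivative F(w) passes only if d/dw[F] lands on f(w) exactly.
Check: d/dw[\frac{w \left(90 w^{6} + 105 w^{5} - 63 w^{3} + 28 w^{2} + 252 w - 504\right)}{252}] = \frac{5 w^{6}}{2} + \frac{5 w^{5}}{2} - w^{3} + \frac{w^{2}}{3} + 2 w - 2, which equals f(w).

An antiderivative is F(w) = \frac{w \left(90 w^{6} + 105 w^{5} - 63 w^{3} + 28 w^{2} + 252 w - 504\right)}{252}.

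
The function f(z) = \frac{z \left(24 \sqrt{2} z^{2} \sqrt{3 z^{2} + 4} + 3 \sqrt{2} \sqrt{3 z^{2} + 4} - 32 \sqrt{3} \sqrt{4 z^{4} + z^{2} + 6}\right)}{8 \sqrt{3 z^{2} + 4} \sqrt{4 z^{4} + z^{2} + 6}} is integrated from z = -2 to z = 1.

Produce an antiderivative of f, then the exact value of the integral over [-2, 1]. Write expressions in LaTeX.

Antiderivative: F(z) = \frac{- 32 \sqrt{3} \sqrt{3 z^{2} + 4} + 9 \sqrt{2} \sqrt{4 z^{4} + z^{2} + 6}}{24}; value = - \frac{4 \sqrt{21}}{3} - \frac{3 \sqrt{37}}{4} + \frac{3 \sqrt{22}}{8} + \frac{16 \sqrt{3}}{3}

Check any antiderivative F(z) by computing F'(z) and comparing it with f(z).
F(z) = \frac{- 32 \sqrt{3} \sqrt{3 z^{2} + 4} + 9 \sqrt{2} \sqrt{4 z^{4} + z^{2} + 6}}{24} is an antiderivative of f.
Check: d/dz[\frac{- 32 \sqrt{3} \sqrt{3 z^{2} + 4} + 9 \sqrt{2} \sqrt{4 z^{4} + z^{2} + 6}}{24}] = \frac{24 \sqrt{2} z^{3} \sqrt{3 z^{2} + 4} + 3 \sqrt{2} z \sqrt{3 z^{2} + 4} - 32 \sqrt{3} z \sqrt{4 z^{4} + z^{2} + 6}}{8 \sqrt{3 z^{2} + 4} \sqrt{4 z^{4} + z^{2} + 6}}, which equals f(z).
F(1) = - \frac{4 \sqrt{21}}{3} + \frac{3 \sqrt{22}}{8}; F(-2) = - \frac{16 \sqrt{3}}{3} + \frac{3 \sqrt{37}}{4}.
Integral = F(1) - F(-2) = - \frac{4 \sqrt{21}}{3} - \frac{3 \sqrt{37}}{4} + \frac{3 \sqrt{22}}{8} + \frac{16 \sqrt{3}}{3}.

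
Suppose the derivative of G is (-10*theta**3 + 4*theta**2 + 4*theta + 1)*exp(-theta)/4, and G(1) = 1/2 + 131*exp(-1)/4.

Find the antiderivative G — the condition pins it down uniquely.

G(theta) = 5*theta**3*exp(-theta)/2 + 13*theta**2*exp(-theta)/2 + 12*theta*exp(-theta) + 1/2 + 47*exp(-theta)/4

G'(theta) has the shape u'v + uv' for u = 5*theta**3/2 + 13*theta**2/2 + 12*theta + 47/4 and v = exp(-theta) — it is the derivative of the product u*v.
A general antiderivative is (10*theta**3 + 26*theta**2 + 48*theta + 47)*exp(-theta)/4 + C.
The condition gives C = 1/2 + 131*exp(-1)/4 - (131*exp(-1)/4) = 1/2.
So G(theta) = 5*theta**3*exp(-theta)/2 + 13*theta**2*exp(-theta)/2 + 12*theta*exp(-theta) + 1/2 + 47*exp(-theta)/4.
Check: d/dtheta[5*theta**3*exp(-theta)/2 + 13*theta**2*exp(-theta)/2 + 12*theta*exp(-theta) + 1/2 + 47*exp(-theta)/4] = (-10*theta**3 + 4*theta**2 + 4*theta + 1)*exp(-theta)/4 = G'(theta).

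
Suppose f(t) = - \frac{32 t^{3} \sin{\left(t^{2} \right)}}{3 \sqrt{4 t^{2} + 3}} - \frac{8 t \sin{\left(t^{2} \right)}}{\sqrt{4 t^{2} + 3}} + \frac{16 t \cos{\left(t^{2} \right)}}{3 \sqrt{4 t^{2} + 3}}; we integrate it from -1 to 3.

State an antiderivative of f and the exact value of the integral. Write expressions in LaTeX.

Antiderivative: F(t) = \frac{4 \sqrt{4 t^{2} + 3} \cos{\left(t^{2} \right)}}{3}; value = \frac{4 \sqrt{39} \cos{\left(9 \right)}}{3} - \frac{4 \sqrt{7} \cos{\left(1 \right)}}{3}

Recognize the product-rule pattern: f = u'v + uv' with u = \frac{4 \sqrt{4 t^{2} + 3}}{3}, v = \cos{\left(t^{2} \right)}, so integration by parts undoes it.
F(t) = \frac{4 \sqrt{4 t^{2} + 3} \cos{\left(t^{2} \right)}}{3} is an antiderivative of f.
Check: d/dt[\frac{4 \sqrt{4 t^{2} + 3} \cos{\left(t^{2} \right)}}{3}] = \frac{- 32 t^{3} \sin{\left(t^{2} \right)} - 24 t \sin{\left(t^{2} \right)} + 16 t \cos{\left(t^{2} \right)}}{3 \sqrt{4 t^{2} + 3}}, which equals f(t).
F(3) = \frac{4 \sqrt{39} \cos{\left(9 \right)}}{3}; F(-1) = \frac{4 \sqrt{7} \cos{\left(1 \right)}}{3}.
Integral = F(3) - F(-1) = \frac{4 \sqrt{39} \cos{\left(9 \right)}}{3} - \frac{4 \sqrt{7} \cos{\left(1 \right)}}{3}.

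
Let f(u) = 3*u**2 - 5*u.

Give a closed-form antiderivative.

Integrate term by term and add the pieces.
Check: d/du[u**3 - 5*u**2/2] = 3*u**2 - 5*u = f(u).

An antiderivative is F(u) = u**3 - 5*u**2/2.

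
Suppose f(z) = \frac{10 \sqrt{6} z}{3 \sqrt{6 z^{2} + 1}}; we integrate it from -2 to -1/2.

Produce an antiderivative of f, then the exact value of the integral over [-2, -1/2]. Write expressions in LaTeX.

The substitution u = 4 z^{2} + \frac{2}{3} works: f is exactly (dF/du)*(du/dz) for that inner function.
F(z) = \frac{5 \sqrt{6} \sqrt{6 z^{2} + 1}}{9} is an antiderivative of f.
Check: d/dz[\frac{5 \sqrt{6} \sqrt{6 z^{2} + 1}}{9}] = \frac{10 \sqrt{6} z}{3 \sqrt{6 z^{2} + 1}} = f(z).
F(-1/2) = \frac{5 \sqrt{15}}{9}; F(-2) = \frac{25 \sqrt{6}}{9}.
Integral = F(-1/2) - F(-2) = - \frac{25 \sqrt{6}}{9} + \frac{5 \sqrt{15}}{9}.

Antiderivative: F(z) = \frac{5 \sqrt{6} \sqrt{6 z^{2} + 1}}{9}; value = - \frac{25 \sqrt{6}}{9} + \frac{5 \sqrt{15}}{9}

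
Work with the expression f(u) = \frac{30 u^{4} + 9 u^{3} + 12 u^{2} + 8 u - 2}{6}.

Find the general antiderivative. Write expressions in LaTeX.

F(u) = u^{5} + \frac{3 u^{4}}{8} + \frac{2 u^{3}}{3} + \frac{2 u^{2}}{3} - \frac{u}{3} + C

For F(u) to be correct the identity F'(u) - f(u) = 0 must hold.
Check: d/du[u^{5} + \frac{3 u^{4}}{8} + \frac{2 u^{3}}{3} + \frac{2 u^{2}}{3} - \frac{u}{3}] = 5 u^{4} + \frac{3 u^{3}}{2} + 2 u^{2} + \frac{4 u}{3} - \frac{1}{3}, which equals f(u).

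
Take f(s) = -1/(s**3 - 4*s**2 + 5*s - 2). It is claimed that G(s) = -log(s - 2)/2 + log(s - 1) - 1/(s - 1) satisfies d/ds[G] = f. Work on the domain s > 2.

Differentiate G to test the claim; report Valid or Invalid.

Invalid: d/ds[G] - f = 1/(2*s - 4), which is not 0.

d/ds[G] = (s**2 - 2*s - 1)/(2*s**3 - 8*s**2 + 10*s - 4)
d/ds[G] - f(s) = 1/(2*s - 4) != 0.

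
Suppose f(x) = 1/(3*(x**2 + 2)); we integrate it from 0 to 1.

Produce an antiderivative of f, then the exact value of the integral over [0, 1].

Recover f(x) by differentiating a candidate F(x); any mismatch rules it out.
F(x) = sqrt(2)*atan(sqrt(2)*x/2)/6 is an antiderivative of f.
Check: d/dx[sqrt(2)*atan(sqrt(2)*x/2)/6] = 1/(3*x**2 + 6), which equals f(x).
F(1) = sqrt(2)*atan(sqrt(2)/2)/6; F(0) = 0.
Integral = F(1) - F(0) = sqrt(2)*atan(sqrt(2)/2)/6.

Antiderivative: F(x) = sqrt(2)*atan(sqrt(2)*x/2)/6; value = sqrt(2)*atan(sqrt(2)/2)/6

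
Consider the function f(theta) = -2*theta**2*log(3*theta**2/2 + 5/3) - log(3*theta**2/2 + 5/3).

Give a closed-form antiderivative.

The integrand splits into summands that can be handled one at a time.
Check: d/dtheta[-(54*theta**3*log(3*theta**2/2 + 5/3) - 36*theta**3 + 81*theta*log(3*theta**2/2 + 5/3) - 42*theta + 14*sqrt(10)*atan(3*sqrt(10)*theta/10))/81] = -2*theta**2*log(9*theta**2 + 10) + 2*theta**2*log(6) - log(9*theta**2 + 10) + log(6), which equals f(theta).

An antiderivative is F(theta) = -(54*theta**3*log(3*theta**2/2 + 5/3) - 36*theta**3 + 81*theta*log(3*theta**2/2 + 5/3) - 42*theta + 14*sqrt(10)*atan(3*sqrt(10)*theta/10))/81.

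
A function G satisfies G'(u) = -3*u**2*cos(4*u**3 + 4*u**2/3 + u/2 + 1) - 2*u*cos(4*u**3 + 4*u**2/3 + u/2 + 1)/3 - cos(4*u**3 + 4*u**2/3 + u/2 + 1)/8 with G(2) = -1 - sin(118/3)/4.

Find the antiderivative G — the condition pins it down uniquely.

G'(u) matches the chain-rule pattern g'(h)*h' with inner function h(u) = 4*u**3 + 4*u**2/3 + u/2 + 1; substituting w = h(u) collapses the integral.
A general antiderivative is -sin(4*u**3 + 4*u**2/3 + u/2 + 1)/4 + C.
The condition gives C = -1 - sin(118/3)/4 - (-sin(118/3)/4) = -1.
So G(u) = -sin(4*u**3 + 4*u**2/3 + u/2 + 1)/4 - 1.
Check: d/du[-sin(4*u**3 + 4*u**2/3 + u/2 + 1)/4 - 1] = -3*u**2*cos(4*u**3 + 4*u**2/3 + u/2 + 1) - 2*u*cos(4*u**3 + 4*u**2/3 + u/2 + 1)/3 - cos(4*u**3 + 4*u**2/3 + u/2 + 1)/8 = G'(u).

G(u) = -sin(4*u**3 + 4*u**2/3 + u/2 + 1)/4 - 1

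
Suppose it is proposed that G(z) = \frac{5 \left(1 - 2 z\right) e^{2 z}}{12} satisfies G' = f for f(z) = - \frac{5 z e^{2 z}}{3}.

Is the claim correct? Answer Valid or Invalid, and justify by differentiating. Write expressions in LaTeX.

Valid. The derivative of G reproduces f.

d/dz[G] = - \frac{5 z e^{2 z}}{3}
This equals f(z) exactly, so the claim holds.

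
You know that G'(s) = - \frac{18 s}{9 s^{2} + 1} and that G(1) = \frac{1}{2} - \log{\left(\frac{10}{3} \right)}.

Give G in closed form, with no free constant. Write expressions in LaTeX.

G(s) = \frac{1}{2} - \log{\left(3 s^{2} + \frac{1}{3} \right)}

The substitution u = 3 s^{2} + \frac{1}{3} works: G'(s) is exactly (dG/du)*(du/ds) for that inner function.
A general antiderivative is - \log{\left(3 s^{2} + \frac{1}{3} \right)} + C.
The condition gives C = \frac{1}{2} - \log{\left(\frac{10}{3} \right)} - (- \log{\left(\frac{10}{3} \right)}) = \frac{1}{2}.
So G(s) = \frac{1}{2} - \log{\left(3 s^{2} + \frac{1}{3} \right)}.
Check: d/ds[\frac{1}{2} - \log{\left(3 s^{2} + \frac{1}{3} \right)}] = - \frac{18 s}{9 s^{2} + 1} = G'(s).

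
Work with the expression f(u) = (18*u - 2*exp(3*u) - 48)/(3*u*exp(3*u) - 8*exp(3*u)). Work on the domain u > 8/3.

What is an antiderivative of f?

Recover f(u) by differentiating a candidate F(u); any mismatch rules it out.
Check: d/du[-2*log(3*u/2 - 4)/3 - 2*exp(-3*u)] = (18*u - 2*exp(3*u) - 48)/(3*u*exp(3*u) - 8*exp(3*u)) = f(u).

An antiderivative is F(u) = -2*log(3*u/2 - 4)/3 - 2*exp(-3*u).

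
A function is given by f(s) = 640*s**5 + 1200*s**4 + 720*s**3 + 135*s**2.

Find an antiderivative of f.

f matches the chain-rule pattern g'(h)*h' with inner function h(s) = -4*s**2 - 3*s; substituting u = h(s) collapses the integral.
Check: d/ds[320*s**6/3 + 240*s**5 + 180*s**4 + 45*s**3] = 640*s**5 + 1200*s**4 + 720*s**3 + 135*s**2 = f(s).

An antiderivative is F(s) = 320*s**6/3 + 240*s**5 + 180*s**4 + 45*s**3.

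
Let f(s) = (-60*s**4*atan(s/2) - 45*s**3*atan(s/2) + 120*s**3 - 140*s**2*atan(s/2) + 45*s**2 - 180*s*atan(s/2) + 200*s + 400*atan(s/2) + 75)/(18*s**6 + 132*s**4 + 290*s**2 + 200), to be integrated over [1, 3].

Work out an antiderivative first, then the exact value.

A first test for any F(s): its s-derivative must equal f(s) identically.
F(s) = -5*(-8*s - 3)*atan(s/2)/(4*(3*s**2 + 5)) is an antiderivative of f.
Check: d/ds[-5*(-8*s - 3)*atan(s/2)/(4*(3*s**2 + 5))] = (-60*s**4*atan(s/2) - 45*s**3*atan(s/2) + 120*s**3 - 140*s**2*atan(s/2) + 45*s**2 - 180*s*atan(s/2) + 200*s + 400*atan(s/2) + 75)/(18*s**6 + 132*s**4 + 290*s**2 + 200) = f(s).
F(3) = 135*atan(3/2)/128; F(1) = 55*atan(1/2)/32.
Integral = F(3) - F(1) = -55*atan(1/2)/32 + 135*atan(3/2)/128.

Antiderivative: F(s) = -5*(-8*s - 3)*atan(s/2)/(4*(3*s**2 + 5)); value = -55*atan(1/2)/32 + 135*atan(3/2)/128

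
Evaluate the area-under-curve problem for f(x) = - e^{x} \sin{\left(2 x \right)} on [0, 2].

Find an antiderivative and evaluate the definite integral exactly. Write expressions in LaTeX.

Any candidate F(x) must reproduce f(x) exactly when differentiated.
F(x) = \frac{\left(- \sin{\left(2 x \right)} + 2 \cos{\left(2 x \right)}\right) e^{x}}{5} is an antiderivative of f.
Check: d/dx[\frac{\left(- \sin{\left(2 x \right)} + 2 \cos{\left(2 x \right)}\right) e^{x}}{5}] = - e^{x} \sin{\left(2 x \right)} = f(x).
F(2) = \frac{2 e^{2} \cos{\left(4 \right)}}{5} - \frac{e^{2} \sin{\left(4 \right)}}{5}; F(0) = \frac{2}{5}.
Integral = F(2) - F(0) = \frac{2 e^{2} \cos{\left(4 \right)}}{5} - \frac{2}{5} - \frac{e^{2} \sin{\left(4 \right)}}{5}.

Antiderivative: F(x) = \frac{\left(- \sin{\left(2 x \right)} + 2 \cos{\left(2 x \right)}\right) e^{x}}{5}; value = \frac{2 e^{2} \cos{\left(4 \right)}}{5} - \frac{2}{5} - \frac{e^{2} \sin{\left(4 \right)}}{5}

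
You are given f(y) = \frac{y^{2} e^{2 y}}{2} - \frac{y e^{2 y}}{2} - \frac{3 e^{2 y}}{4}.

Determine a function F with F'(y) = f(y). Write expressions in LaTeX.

An antiderivative is F(y) = \frac{y^{2} e^{2 y}}{4} - \frac{y e^{2 y}}{2} - \frac{e^{2 y}}{8}.

f has the shape u'v + uv' for u = \frac{y^{2}}{4} - \frac{y}{2} - \frac{1}{8} and v = e^{2 y} — it is the derivative of the product u*v.
Check: d/dy[\frac{y^{2} e^{2 y}}{4} - \frac{y e^{2 y}}{2} - \frac{e^{2 y}}{8}] = \frac{y^{2} e^{2 y}}{2} - \frac{y e^{2 y}}{2} - \frac{3 e^{2 y}}{4} = f(y).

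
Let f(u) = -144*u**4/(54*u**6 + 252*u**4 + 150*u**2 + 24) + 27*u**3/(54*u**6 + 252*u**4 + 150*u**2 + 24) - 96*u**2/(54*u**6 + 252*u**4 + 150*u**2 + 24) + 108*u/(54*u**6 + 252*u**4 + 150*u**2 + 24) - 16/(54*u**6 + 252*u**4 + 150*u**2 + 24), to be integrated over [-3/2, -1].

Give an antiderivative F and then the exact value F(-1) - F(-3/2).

The integrand splits into summands that can be handled one at a time.
F(u) = -(48*u**2*atan(u/2) + 16*atan(u/2) + 9)/(12*(3*u**2 + 1)) is an antiderivative of f.
Check: d/du[-(48*u**2*atan(u/2) + 16*atan(u/2) + 9)/(12*(3*u**2 + 1))] = (-144*u**4 + 27*u**3 - 96*u**2 + 108*u - 16)/(54*u**6 + 252*u**4 + 150*u**2 + 24), which equals f(u).
F(-1) = -3/16 + 4*atan(1/2)/3; F(-3/2) = -3/31 + 4*atan(3/4)/3.
Integral = F(-1) - F(-3/2) = -4*atan(3/4)/3 - 45/496 + 4*atan(1/2)/3.

Antiderivative: F(u) = -(48*u**2*atan(u/2) + 16*atan(u/2) + 9)/(12*(3*u**2 + 1)); value = -4*atan(3/4)/3 - 45/496 + 4*atan(1/2)/3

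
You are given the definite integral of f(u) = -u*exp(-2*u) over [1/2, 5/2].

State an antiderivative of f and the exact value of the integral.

Antiderivative: F(u) = (2*u + 1)*exp(-2*u)/4; value = -exp(-1)/2 + 3*exp(-5)/2

Recognize the product-rule pattern: f = v'r + vr' with v = u/2 + 1/4, r = exp(-2*u), so integration by parts undoes it.
F(u) = (2*u + 1)*exp(-2*u)/4 is an antiderivative of f.
Check: d/du[(2*u + 1)*exp(-2*u)/4] = -u*exp(-2*u) = f(u).
F(5/2) = 3*exp(-5)/2; F(1/2) = exp(-1)/2.
Integral = F(5/2) - F(1/2) = -exp(-1)/2 + 3*exp(-5)/2.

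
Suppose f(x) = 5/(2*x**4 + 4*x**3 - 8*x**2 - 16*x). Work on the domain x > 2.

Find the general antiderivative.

Factor the denominator (2*x*(x - 2)*(x + 2)**2) and decompose: f = 15/(64*(x + 2)) + 5/(16*(x + 2)**2) + 5/(64*(x - 2)) - 5/(16*x); each piece integrates to a log, atan, or power term.
Check: d/dx[-5*log(x)/16 + 5*log(x - 2)/64 + 15*log(x + 2)/64 - 5/(16*x + 32)] = 5/(2*x**4 + 4*x**3 - 8*x**2 - 16*x) = f(x).

F(x) = -5*log(x)/16 + 5*log(x - 2)/64 + 15*log(x + 2)/64 - 5/(16*x + 32) + C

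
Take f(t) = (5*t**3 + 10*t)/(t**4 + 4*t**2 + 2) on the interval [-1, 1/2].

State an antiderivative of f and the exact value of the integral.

The substitution u = t**4 + 4*t**2 + 2 works: f is exactly (dF/du)*(du/dt) for that inner function.
F(t) = 5*log(t**4 + 4*t**2 + 2)/4 is an antiderivative of f.
Check: d/dt[5*log(t**4 + 4*t**2 + 2)/4] = (5*t**3 + 10*t)/(t**4 + 4*t**2 + 2) = f(t).
F(1/2) = 5*log(49/16)/4; F(-1) = 5*log(7)/4.
Integral = F(1/2) - F(-1) = -5*log(7)/4 + 5*log(49/16)/4.

Antiderivative: F(t) = 5*log(t**4 + 4*t**2 + 2)/4; value = -5*log(7)/4 + 5*log(49/16)/4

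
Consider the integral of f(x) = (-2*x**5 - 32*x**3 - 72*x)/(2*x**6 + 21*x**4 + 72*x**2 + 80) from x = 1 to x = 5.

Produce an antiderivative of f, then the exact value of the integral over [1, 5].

Whatever form F(x) takes, F'(x) = f(x) is non-negotiable.
F(x) = -(x**2*log(2*x**2 + 5) + 4*log(2*x**2 + 5) - 8)/(2*(x**2 + 4)) is an antiderivative of f.
Check: d/dx[-(x**2*log(2*x**2 + 5) + 4*log(2*x**2 + 5) - 8)/(2*(x**2 + 4))] = (-2*x**5 - 32*x**3 - 72*x)/(2*x**6 + 21*x**4 + 72*x**2 + 80) = f(x).
F(5) = 4/29 - log(55)/2; F(1) = 4/5 - log(7)/2.
Integral = F(5) - F(1) = -log(55)/2 - 96/145 + log(7)/2.

Antiderivative: F(x) = -(x**2*log(2*x**2 + 5) + 4*log(2*x**2 + 5) - 8)/(2*(x**2 + 4)); value = -log(55)/2 - 96/145 + log(7)/2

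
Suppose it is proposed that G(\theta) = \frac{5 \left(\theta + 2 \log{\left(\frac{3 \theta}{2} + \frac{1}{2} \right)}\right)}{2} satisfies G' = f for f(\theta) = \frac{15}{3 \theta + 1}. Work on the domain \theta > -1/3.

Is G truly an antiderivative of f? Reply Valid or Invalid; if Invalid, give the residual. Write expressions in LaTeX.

d/d\theta[G] = \frac{15 \theta + 35}{6 \theta + 2}
d/d\theta[G] - f(\theta) = \frac{5}{2} != 0.

Invalid: d/d\theta[G] - f = \frac{5}{2}, which is not 0.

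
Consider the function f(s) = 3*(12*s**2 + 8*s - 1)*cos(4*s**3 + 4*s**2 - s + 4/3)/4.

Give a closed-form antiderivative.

f matches the chain-rule pattern g'(h)*h' with inner function h(s) = 4*s**3 + 4*s**2 - s + 4/3; substituting u = h(s) collapses the integral.
Check: d/ds[3*sin(4*s**3 + 4*s**2 - s + 4/3)/4] = 9*s**2*cos(4*s**3 + 4*s**2 - s + 4/3) + 6*s*cos(4*s**3 + 4*s**2 - s + 4/3) - 3*cos(4*s**3 + 4*s**2 - s + 4/3)/4, which equals f(s).

An antiderivative is F(s) = 3*sin(4*s**3 + 4*s**2 - s + 4/3)/4.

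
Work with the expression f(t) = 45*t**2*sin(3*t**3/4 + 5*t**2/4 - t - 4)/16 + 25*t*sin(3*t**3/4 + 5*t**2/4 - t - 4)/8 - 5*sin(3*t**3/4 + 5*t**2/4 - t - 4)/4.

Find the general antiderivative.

F(t) = -5*cos(3*t**3/4 + 5*t**2/4 - t - 4)/4 + C

f matches the chain-rule pattern g'(h)*h' with inner function h(t) = 3*t**3/4 + 5*t**2/4 - t - 4; substituting u = h(t) collapses the integral.
Check: d/dt[-5*cos(3*t**3/4 + 5*t**2/4 - t - 4)/4] = 45*t**2*sin(3*t**3/4 + 5*t**2/4 - t - 4)/16 + 25*t*sin(3*t**3/4 + 5*t**2/4 - t - 4)/8 - 5*sin(3*t**3/4 + 5*t**2/4 - t - 4)/4 = f(t).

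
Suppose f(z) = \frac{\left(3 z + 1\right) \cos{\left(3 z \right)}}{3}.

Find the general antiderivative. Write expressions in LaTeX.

F(z) = \frac{z \sin{\left(3 z \right)}}{3} + \frac{\sin{\left(3 z \right)}}{9} + \frac{\cos{\left(3 z \right)}}{9} + C

Recover f(z) by differentiating a candidate F(z); any mismatch rules it out.
Check: d/dz[\frac{z \sin{\left(3 z \right)}}{3} + \frac{\sin{\left(3 z \right)}}{9} + \frac{\cos{\left(3 z \right)}}{9}] = z \cos{\left(3 z \right)} + \frac{\cos{\left(3 z \right)}}{3}, which equals f(z).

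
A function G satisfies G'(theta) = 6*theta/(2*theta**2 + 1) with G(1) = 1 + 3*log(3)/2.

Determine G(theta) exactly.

G(theta) = 3*log(2*theta**2 + 1)/2 + 1

The substitution u = 2*theta**2 + 1 works: G'(theta) is exactly (dG/du)*(du/dtheta) for that inner function.
A general antiderivative is 3*log(2*theta**2 + 1)/2 + C.
The condition gives C = 1 + 3*log(3)/2 - (3*log(3)/2) = 1.
So G(theta) = 3*log(2*theta**2 + 1)/2 + 1.
Check: d/dtheta[3*log(2*theta**2 + 1)/2 + 1] = 6*theta/(2*theta**2 + 1) = G'(theta).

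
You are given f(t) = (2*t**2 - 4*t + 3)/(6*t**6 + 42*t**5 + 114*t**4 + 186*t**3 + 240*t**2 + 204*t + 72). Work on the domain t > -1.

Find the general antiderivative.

F(t) = -31*log(t + 1)/72 + 19*log(t + 2)/36 - log(t + 3)/8 + log(t**2 + 2)/72 - 1/(4*t + 4) + C

Factor the denominator (6*(t + 1)**2*(t + 2)*(t + 3)*(t**2 + 2)) and decompose: f = t/(36*(t**2 + 2)) - 1/(8*(t + 3)) + 19/(36*(t + 2)) - 31/(72*(t + 1)) + 1/(4*(t + 1)**2); each piece integrates to a log, atan, or power term.
Check: d/dt[-31*log(t + 1)/72 + 19*log(t + 2)/36 - log(t + 3)/8 + log(t**2 + 2)/72 - 1/(4*t + 4)] = (2*t**2 - 4*t + 3)/(6*t**6 + 42*t**5 + 114*t**4 + 186*t**3 + 240*t**2 + 204*t + 72) = f(t).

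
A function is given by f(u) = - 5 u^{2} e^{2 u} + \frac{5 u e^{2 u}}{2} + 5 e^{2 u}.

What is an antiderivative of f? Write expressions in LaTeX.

An antiderivative is F(u) = \frac{5 \left(- 4 u^{2} + 6 u + 1\right) e^{2 u}}{8}.

f has the shape v'r + vr' for v = - \frac{5 u^{2}}{2} + \frac{15 u}{4} + \frac{5}{8} and r = e^{2 u} — it is the derivative of the product v*r.
Check: d/du[\frac{5 \left(- 4 u^{2} + 6 u + 1\right) e^{2 u}}{8}] = - 5 u^{2} e^{2 u} + \frac{5 u e^{2 u}}{2} + 5 e^{2 u} = f(u).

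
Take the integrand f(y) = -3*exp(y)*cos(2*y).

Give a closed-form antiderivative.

Since d/dy undoes antidifferentiation here, F'(y) = f(y) is required of F(y).
Check: d/dy[-6*exp(y)*sin(2*y)/5 - 3*exp(y)*cos(2*y)/5] = -3*exp(y)*cos(2*y) = f(y).

An antiderivative is F(y) = -6*exp(y)*sin(2*y)/5 - 3*exp(y)*cos(2*y)/5.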